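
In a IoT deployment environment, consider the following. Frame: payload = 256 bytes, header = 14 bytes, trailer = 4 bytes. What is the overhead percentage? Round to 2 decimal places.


Given: payload = 256 B, header = 14 B, trailer = 4 B
Overhead bytes = header + trailer = 14 + 4 = 18
Total frame = payload + overhead = 256 + 18 = 274
Overhead % = 18 / 274 * 100 = 6.5693% -> 6.57% (2 dp)

6.57


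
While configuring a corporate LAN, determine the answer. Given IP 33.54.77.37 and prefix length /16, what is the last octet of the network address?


Given: IP = 33.54.77.37, prefix = /16
Subnet mask = 255.255.0.0
Last octet of IP: 37
Last octet of mask: 0
Network last octet = 37 AND 0 = 0

0


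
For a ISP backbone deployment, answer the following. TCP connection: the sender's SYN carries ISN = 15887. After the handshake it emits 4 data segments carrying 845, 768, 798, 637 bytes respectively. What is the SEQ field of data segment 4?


The SYN occupies sequence number ISN = 15887, so the first data byte is ISN + 1 = 15888.
SEQ of data segment i = (ISN + 1) + sum of payload sizes of segments 1..i-1.
Segment 1: SEQ = 15888, payload = 845 bytes
Segment 2: SEQ = 16733, payload = 768 bytes
Segment 3: SEQ = 17501, payload = 798 bytes
Segment 4: SEQ = 18299, payload = 637 bytes
SEQ of segment 4 = 15888 + 845 + 768 + 798 = 18299

18299


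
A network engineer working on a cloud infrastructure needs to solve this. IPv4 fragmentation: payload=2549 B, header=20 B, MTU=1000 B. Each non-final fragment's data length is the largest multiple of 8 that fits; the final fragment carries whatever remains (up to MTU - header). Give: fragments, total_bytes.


Max data per non-final fragment = floor((MTU - header)/8)*8 = floor((1000 - 20)/8)*8 = floor(980/8)*8 = 976 B
Final fragment needs no 8-byte alignment: it can carry up to MTU - header = 980 B
Non-final fragments needed = ceil((payload - 980) / 976) = ceil(1569/976) = ceil(1.6076) = 2
Number of fragments = 2 + 1 = 3
Fragment sizes (data): 2 * 976 B + 597 B (last, 597 <= 980 OK)
Total bytes sent = payload + n_frags * header = 2549 + 3*20 = 2549 + 60 = 2609 B

3, 2609


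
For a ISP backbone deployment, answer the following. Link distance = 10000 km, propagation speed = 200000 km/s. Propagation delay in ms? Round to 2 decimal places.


Given: distance = 10000 km, speed = 200000 km/s
Delay = distance / speed = 10000 / 200000 seconds
Delay in ms = 10000 * 1000 / 200000
Delay = 50.0000 ms
Rounded to 2 dp = 50.00 ms

50.00


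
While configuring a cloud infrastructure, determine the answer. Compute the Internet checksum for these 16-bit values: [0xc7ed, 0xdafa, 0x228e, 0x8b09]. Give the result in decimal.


Given words: [0xc7ed, 0xdafa, 0x228e, 0x8b09]
Step 1: Sum all words
Raw sum = 51181 + 56058 + 8846 + 35593 = 151678
Step 2: Fold carry: (20606 + 2) = 20608
One's complement = ~20608 & 0xFFFF = 44927

44927


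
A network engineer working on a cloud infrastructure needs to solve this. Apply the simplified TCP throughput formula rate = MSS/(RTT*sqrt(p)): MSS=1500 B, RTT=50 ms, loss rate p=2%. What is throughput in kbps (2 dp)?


Given: MSS = 1500 bytes, RTT = 50 ms, loss = 2%
RTT in seconds = 50 / 1000 = 0.05
Loss rate = 2% = 0.02
sqrt(loss) = sqrt(0.02) = 0.141421356237
Throughput (bytes/s) = 1500 / (0.05 * 0.141421356237) = 212132.0344
Throughput (kbps) = 212132.0344 * 8 / 1000 = 1697.056275 -> 1697.06 kbps (2 dp)

1697.06


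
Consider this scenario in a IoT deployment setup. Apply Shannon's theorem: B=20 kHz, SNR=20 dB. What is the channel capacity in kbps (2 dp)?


Given: B = 20 kHz, SNR = 20 dB
SNR linear = 10^(20/10) = 100
1 + SNR = 101
log2(101) = 6.6582114828
C = 20 * 1000 * 6.6582114828 = 133164.2297 bps
C = 133.164230 kbps -> 133.16 kbps (2 dp)

133.16


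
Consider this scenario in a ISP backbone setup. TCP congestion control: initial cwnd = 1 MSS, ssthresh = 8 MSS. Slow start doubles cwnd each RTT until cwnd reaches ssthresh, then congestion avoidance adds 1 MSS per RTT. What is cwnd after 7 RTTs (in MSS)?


RTT 0: cwnd = 1 MSS (initial)
RTT 1: cwnd = 2 MSS (slow start, doubled)
RTT 2: cwnd = 4 MSS (slow start, doubled)
RTT 3: cwnd = 8 MSS (slow start, doubled)
RTT 4: cwnd = 9 MSS (congestion avoidance, +1)
RTT 5: cwnd = 10 MSS (congestion avoidance, +1)
RTT 6: cwnd = 11 MSS (congestion avoidance, +1)
RTT 7: cwnd = 12 MSS (congestion avoidance, +1)

12


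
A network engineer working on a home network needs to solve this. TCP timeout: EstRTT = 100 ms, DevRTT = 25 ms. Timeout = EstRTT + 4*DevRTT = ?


Given: EstRTT = 100 ms, DevRTT = 25 ms
Timeout = EstRTT + 4 * DevRTT
4 * DevRTT = 4 * 25 = 100
Timeout = 100 + 100 = 200 ms

200


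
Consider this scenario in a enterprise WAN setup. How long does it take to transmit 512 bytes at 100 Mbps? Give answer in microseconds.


Given: packet = 512 bytes, bandwidth = 100 Mbps
Packet in bits = 512 * 8 = 4096 bits
Bandwidth = 100 * 10^6 = 100000000 bps
Time = 4096 / 100000000 seconds
Time in us = 4096 * 10^6 / 100000000 = 40.96

40.96


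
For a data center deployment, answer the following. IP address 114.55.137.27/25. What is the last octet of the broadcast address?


Given: IP = 114.55.137.27, prefix = /25
Host bits = 32 - 25 = 7
Network last octet = 27 AND mask = 0
Host part size = 2^7 - 1 = 127
Broadcast last octet = 0 OR 127 = 127

127


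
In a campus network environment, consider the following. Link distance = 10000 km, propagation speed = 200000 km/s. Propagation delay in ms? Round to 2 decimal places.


Given: distance = 10000 km, speed = 200000 km/s
Delay = distance / speed = 10000 / 200000 seconds
Delay in ms = 10000 * 1000 / 200000
Delay = 50.0000 ms
Rounded to 2 dp = 50.00 ms

50.00


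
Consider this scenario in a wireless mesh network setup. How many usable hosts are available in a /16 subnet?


Given: subnet mask /16
Host bits = 32 - 16 = 16
Total addresses = 2^16 = 65536
Usable hosts = 65536 - 2 (network + broadcast) = 65534

65534


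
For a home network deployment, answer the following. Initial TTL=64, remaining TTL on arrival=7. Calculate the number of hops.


Given: initial TTL = 64, received TTL = 7
Hops = initial TTL - received TTL
Hops = 64 - 7 = 57

57


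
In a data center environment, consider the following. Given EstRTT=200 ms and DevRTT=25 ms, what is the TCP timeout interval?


Given: EstRTT = 200 ms, DevRTT = 25 ms
Timeout = EstRTT + 4 * DevRTT
4 * DevRTT = 4 * 25 = 100
Timeout = 200 + 100 = 300 ms

300


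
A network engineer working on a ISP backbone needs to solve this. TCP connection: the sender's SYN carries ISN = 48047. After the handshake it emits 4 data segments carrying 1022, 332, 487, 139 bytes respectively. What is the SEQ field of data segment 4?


The SYN occupies sequence number ISN = 48047, so the first data byte is ISN + 1 = 48048.
SEQ of data segment i = (ISN + 1) + sum of payload sizes of segments 1..i-1.
Segment 1: SEQ = 48048, payload = 1022 bytes
Segment 2: SEQ = 49070, payload = 332 bytes
Segment 3: SEQ = 49402, payload = 487 bytes
Segment 4: SEQ = 49889, payload = 139 bytes
SEQ of segment 4 = 48048 + 1022 + 332 + 487 = 49889

49889


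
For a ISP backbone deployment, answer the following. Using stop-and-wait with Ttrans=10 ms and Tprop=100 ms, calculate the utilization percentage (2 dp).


Given: Ttrans = 10 ms, Tprop = 100 ms
RTT = 2 * Tprop = 2 * 100 = 200 ms
U = Ttrans / (Ttrans + RTT)
U = 10 / (10 + 200)
U = 10 / 210 = 0.047619
U% = 4.76%

4.76


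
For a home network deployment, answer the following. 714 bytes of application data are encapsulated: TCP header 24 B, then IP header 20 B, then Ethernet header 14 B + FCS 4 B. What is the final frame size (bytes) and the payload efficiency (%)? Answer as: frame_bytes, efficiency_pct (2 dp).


TCP segment = 714 + 24 = 738 B
IP packet = 738 + 20 = 758 B
Ethernet frame = 758 + 14 + 4 = 776 B
Efficiency = app / frame = 714 / 776 = 0.920103 = 92.0103% -> 92.01% (2 dp)

776, 92.01


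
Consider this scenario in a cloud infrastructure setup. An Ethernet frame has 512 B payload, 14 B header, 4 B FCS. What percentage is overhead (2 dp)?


Given: payload = 512 B, header = 14 B, trailer = 4 B
Overhead bytes = header + trailer = 14 + 4 = 18
Total frame = payload + overhead = 512 + 18 = 530
Overhead % = 18 / 530 * 100 = 3.3962% -> 3.40% (2 dp)

3.40


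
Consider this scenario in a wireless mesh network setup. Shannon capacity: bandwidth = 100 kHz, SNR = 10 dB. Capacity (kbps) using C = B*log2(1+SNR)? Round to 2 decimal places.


Given: B = 100 kHz, SNR = 10 dB
SNR linear = 10^(10/10) = 10
1 + SNR = 11
log2(11) = 3.4594316186
C = 100 * 1000 * 3.4594316186 = 345943.1619 bps
C = 345.943162 kbps -> 345.94 kbps (2 dp)

345.94


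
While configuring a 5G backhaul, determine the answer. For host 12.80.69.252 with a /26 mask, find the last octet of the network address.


Given: IP = 12.80.69.252, prefix = /26
Subnet mask = 255.255.255.192
Last octet of IP: 252
Last octet of mask: 192
Network last octet = 252 AND 192 = 192

192


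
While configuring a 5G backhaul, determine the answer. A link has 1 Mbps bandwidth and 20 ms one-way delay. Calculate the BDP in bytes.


Given: bandwidth = 1 Mbps, delay = 20 ms
BDP in bits = 1 * 10^6 * 20 / 1000
BDP in bits = 20000
BDP in bytes = 20000 / 8 = 2500

2500


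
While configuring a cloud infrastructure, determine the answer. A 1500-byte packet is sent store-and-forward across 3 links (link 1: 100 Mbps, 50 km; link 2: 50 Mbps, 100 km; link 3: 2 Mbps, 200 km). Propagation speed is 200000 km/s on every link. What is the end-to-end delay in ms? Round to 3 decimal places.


Packet = 1500 bytes = 12000 bits. Store-and-forward: sum (t_trans + t_prop) per link.
Link 1: t_trans = 12000/(100*10^6) s = 0.1200 ms; t_prop = 50/200000 s = 0.2500 ms; subtotal = 0.3700 ms
Link 2: t_trans = 12000/(50*10^6) s = 0.2400 ms; t_prop = 100/200000 s = 0.5000 ms; subtotal = 0.7400 ms
Link 3: t_trans = 12000/(2*10^6) s = 6.0000 ms; t_prop = 200/200000 s = 1.0000 ms; subtotal = 7.0000 ms
End-to-end = 0.3700 + 0.7400 + 7.0000 = 8.1100 ms -> 8.110 ms (3 dp)

8.110


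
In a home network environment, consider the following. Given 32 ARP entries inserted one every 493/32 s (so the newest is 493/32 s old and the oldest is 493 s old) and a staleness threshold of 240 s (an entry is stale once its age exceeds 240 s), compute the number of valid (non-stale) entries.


Ages are k * 493/32 s for k = 1..32 (spacing = 15.4062 s).
Entry k is valid iff k * 493/32 <= 240 iff k <= 32 * 240 / 493 = 15.5781
n_valid = floor(15.5781) = 15
(n_stale = 32 - 15 = 17)

15


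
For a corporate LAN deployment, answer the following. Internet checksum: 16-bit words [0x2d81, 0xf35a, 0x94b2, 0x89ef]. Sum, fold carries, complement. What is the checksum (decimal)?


Given words: [0x2d81, 0xf35a, 0x94b2, 0x89ef]
Step 1: Sum all words
Raw sum = 11649 + 62298 + 38066 + 35311 = 147324
Step 2: Fold carry: (16252 + 2) = 16254
One's complement = ~16254 & 0xFFFF = 49281

49281


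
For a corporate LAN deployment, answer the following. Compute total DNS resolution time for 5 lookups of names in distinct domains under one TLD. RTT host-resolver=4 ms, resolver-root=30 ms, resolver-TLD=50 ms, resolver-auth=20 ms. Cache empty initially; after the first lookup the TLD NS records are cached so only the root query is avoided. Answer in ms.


Lookup 1 (cold cache): local + root + TLD + auth = 4 + 30 + 50 + 20 = 104 ms
Lookups 2..5 (TLD NS cached -> skip root; new domain -> still ask TLD and auth): local + TLD + auth = 4 + 50 + 20 = 74 ms each
Remaining 4 lookups: 4 * 74 = 296 ms
Total = 104 + 296 = 400 ms

400


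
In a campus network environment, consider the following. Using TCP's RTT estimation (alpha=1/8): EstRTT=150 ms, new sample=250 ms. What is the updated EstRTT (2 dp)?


Given: EstRTT = 150 ms, SampleRTT = 250 ms, alpha = 1/8
New EstRTT = (1 - alpha) * EstRTT + alpha * SampleRTT
(7/8) * 150 = 131.25
(1/8) * 250 = 31.25
New EstRTT = 131.25 + 31.25 = 162.5 ms -> 162.50 ms (2 dp)

162.50


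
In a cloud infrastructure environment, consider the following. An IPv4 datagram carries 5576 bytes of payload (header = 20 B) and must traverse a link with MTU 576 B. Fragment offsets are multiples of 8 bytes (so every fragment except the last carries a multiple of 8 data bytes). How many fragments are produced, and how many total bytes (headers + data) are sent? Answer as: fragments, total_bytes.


Max data per non-final fragment = floor((MTU - header)/8)*8 = floor((576 - 20)/8)*8 = floor(556/8)*8 = 552 B
Final fragment needs no 8-byte alignment: it can carry up to MTU - header = 556 B
Non-final fragments needed = ceil((payload - 556) / 552) = ceil(5020/552) = ceil(9.0942) = 10
Number of fragments = 10 + 1 = 11
Fragment sizes (data): 10 * 552 B + 56 B (last, 56 <= 556 OK)
Total bytes sent = payload + n_frags * header = 5576 + 11*20 = 5576 + 220 = 5796 B

11, 5796


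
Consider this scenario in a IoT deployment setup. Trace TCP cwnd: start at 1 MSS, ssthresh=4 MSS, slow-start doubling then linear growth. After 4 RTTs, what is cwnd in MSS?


RTT 0: cwnd = 1 MSS (initial)
RTT 1: cwnd = 2 MSS (slow start, doubled)
RTT 2: cwnd = 4 MSS (slow start, doubled)
RTT 3: cwnd = 5 MSS (congestion avoidance, +1)
RTT 4: cwnd = 6 MSS (congestion avoidance, +1)

6


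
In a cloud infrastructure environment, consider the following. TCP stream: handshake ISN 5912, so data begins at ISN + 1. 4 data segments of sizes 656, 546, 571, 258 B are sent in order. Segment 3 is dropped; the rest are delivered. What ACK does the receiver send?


SYN uses sequence number 5912; first data byte = ISN + 1 = 5913.
Segment 1: SEQ = 5913, len = 656 B, covers [5913, 6568]
Segment 2: SEQ = 6569, len = 546 B, covers [6569, 7114]
Segment 3: SEQ = 7115, len = 571 B, covers [7115, 7685] [LOST]
Segment 4: SEQ = 7686, len = 258 B, covers [7686, 7943]
In-order data received: bytes [5913, 7114] (segments 1..2).
Segment 3 missing -> gap begins at byte 7115; later segments buffered out of order.
Cumulative ACK = next expected in-order byte = 5913 + 656 + 546 = 7115

7115


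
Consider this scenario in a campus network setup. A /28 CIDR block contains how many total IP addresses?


Given: CIDR prefix /28
Host bits = 32 - 28 = 4
Total addresses = 2^4 = 16

16


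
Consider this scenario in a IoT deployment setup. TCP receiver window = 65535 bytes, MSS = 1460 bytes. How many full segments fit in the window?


Given: RWND = 65535 bytes, MSS = 1460 bytes
Full segments = floor(RWND / MSS)
Full segments = floor(65535 / 1460)
Full segments = floor(44.887) = 44

44


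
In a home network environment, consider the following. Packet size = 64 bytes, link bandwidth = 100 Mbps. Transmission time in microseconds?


Given: packet = 64 bytes, bandwidth = 100 Mbps
Packet in bits = 64 * 8 = 512 bits
Bandwidth = 100 * 10^6 = 100000000 bps
Time = 512 / 100000000 seconds
Time in us = 512 * 10^6 / 100000000 = 5.12

5.12


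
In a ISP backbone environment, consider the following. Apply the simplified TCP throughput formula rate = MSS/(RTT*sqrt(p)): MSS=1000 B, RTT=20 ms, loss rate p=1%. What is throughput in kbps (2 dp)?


Given: MSS = 1000 bytes, RTT = 20 ms, loss = 1%
RTT in seconds = 20 / 1000 = 0.02
Loss rate = 1% = 0.01
sqrt(loss) = sqrt(0.01) = 0.1
Throughput (bytes/s) = 1000 / (0.02 * 0.1) = 500000.0000
Throughput (kbps) = 500000.0000 * 8 / 1000 = 4000.000000 -> 4000.00 kbps (2 dp)

4000.00


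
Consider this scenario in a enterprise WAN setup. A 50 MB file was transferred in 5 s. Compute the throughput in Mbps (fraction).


Given: file = 50 MB, time = 5 s
File in Mb = 50 * 8 = 400 Mb
Throughput = 400 / 5 Mbps
Throughput = 80 Mbps

80


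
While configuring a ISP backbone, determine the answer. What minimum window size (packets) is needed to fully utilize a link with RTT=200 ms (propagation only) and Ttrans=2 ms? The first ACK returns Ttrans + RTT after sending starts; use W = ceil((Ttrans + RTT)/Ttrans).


Given: Ttrans = 2 ms, RTT = 200 ms (= 2 * Tprop, Tprop = 100 ms)
Time until first ACK returns = Ttrans + RTT = 2 + 200 = 202 ms
Need W * Ttrans >= Ttrans + RTT  ->  W >= (Ttrans + RTT) / Ttrans
(Ttrans + RTT) / Ttrans = 202 / 2 = 101
W_min = ceil(101) = 101

101


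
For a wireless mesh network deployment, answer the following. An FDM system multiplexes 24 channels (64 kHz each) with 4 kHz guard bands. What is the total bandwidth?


Given: 24 channels, 64 kHz each, guard = 4 kHz
Channel bandwidth = 24 * 64 = 1536 kHz
Guard bands = 23 gaps * 4 kHz = 92 kHz
Total = 1536 + 92 = 1628 kHz

1628


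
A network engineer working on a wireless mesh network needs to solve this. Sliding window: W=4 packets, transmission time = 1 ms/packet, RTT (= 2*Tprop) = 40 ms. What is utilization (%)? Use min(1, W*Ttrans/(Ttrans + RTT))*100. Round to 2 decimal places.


Given: W = 4, Ttrans = 1 ms, RTT = 40 ms (= 2 * Tprop, Tprop = 20 ms)
Cycle time = Ttrans + RTT = 1 + 40 = 41 ms (first packet sent until its ACK returns)
W * Ttrans = 4 * 1 = 4 ms of sending per cycle
W * Ttrans / (Ttrans + RTT) = 4 / 41 = 0.097561
U = min(1, 0.097561) = 0.097561
U% = 9.76%

9.76


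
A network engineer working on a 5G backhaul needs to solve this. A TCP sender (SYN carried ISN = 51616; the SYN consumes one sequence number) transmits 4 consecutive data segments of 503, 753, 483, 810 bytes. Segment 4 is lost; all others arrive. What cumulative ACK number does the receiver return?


SYN uses sequence number 51616; first data byte = ISN + 1 = 51617.
Segment 1: SEQ = 51617, len = 503 B, covers [51617, 52119]
Segment 2: SEQ = 52120, len = 753 B, covers [52120, 52872]
Segment 3: SEQ = 52873, len = 483 B, covers [52873, 53355]
Segment 4: SEQ = 53356, len = 810 B, covers [53356, 54165] [LOST]
In-order data received: bytes [51617, 53355] (segments 1..3).
Segment 4 missing -> gap begins at byte 53356.
Cumulative ACK = next expected in-order byte = 51617 + 503 + 753 + 483 = 53356

53356


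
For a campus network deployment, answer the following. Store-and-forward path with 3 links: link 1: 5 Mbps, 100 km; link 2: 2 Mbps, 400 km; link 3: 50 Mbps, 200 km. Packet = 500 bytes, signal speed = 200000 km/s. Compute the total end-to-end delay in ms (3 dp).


Packet = 500 bytes = 4000 bits. Store-and-forward: sum (t_trans + t_prop) per link.
Link 1: t_trans = 4000/(5*10^6) s = 0.8000 ms; t_prop = 100/200000 s = 0.5000 ms; subtotal = 1.3000 ms
Link 2: t_trans = 4000/(2*10^6) s = 2.0000 ms; t_prop = 400/200000 s = 2.0000 ms; subtotal = 4.0000 ms
Link 3: t_trans = 4000/(50*10^6) s = 0.0800 ms; t_prop = 200/200000 s = 1.0000 ms; subtotal = 1.0800 ms
End-to-end = 1.3000 + 4.0000 + 1.0800 = 6.3800 ms -> 6.380 ms (3 dp)

6.380


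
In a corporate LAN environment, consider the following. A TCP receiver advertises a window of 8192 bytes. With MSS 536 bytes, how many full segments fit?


Given: RWND = 8192 bytes, MSS = 536 bytes
Full segments = floor(RWND / MSS)
Full segments = floor(8192 / 536)
Full segments = floor(15.2836) = 15

15


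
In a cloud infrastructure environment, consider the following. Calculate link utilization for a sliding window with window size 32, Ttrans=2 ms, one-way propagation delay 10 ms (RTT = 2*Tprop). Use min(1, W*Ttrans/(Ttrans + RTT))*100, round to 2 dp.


Given: W = 32, Ttrans = 2 ms, RTT = 20 ms (= 2 * Tprop, Tprop = 10 ms)
Cycle time = Ttrans + RTT = 2 + 20 = 22 ms (first packet sent until its ACK returns)
W * Ttrans = 32 * 2 = 64 ms of sending per cycle
W * Ttrans / (Ttrans + RTT) = 64 / 22 = 2.909091
U = min(1, 2.909091) = 1.000000
U% = 100.00%

100.00


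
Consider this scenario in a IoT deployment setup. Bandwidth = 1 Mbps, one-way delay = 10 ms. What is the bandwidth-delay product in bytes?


Given: bandwidth = 1 Mbps, delay = 10 ms
BDP in bits = 1 * 10^6 * 10 / 1000
BDP in bits = 10000
BDP in bytes = 10000 / 8 = 1250

1250


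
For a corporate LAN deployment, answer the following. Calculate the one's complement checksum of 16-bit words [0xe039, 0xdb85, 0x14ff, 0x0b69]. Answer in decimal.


Given words: [0xe039, 0xdb85, 0x14ff, 0x0b69]
Step 1: Sum all words
Raw sum = 57401 + 56197 + 5375 + 2921 = 121894
Step 2: Fold carry: (56358 + 1) = 56359
One's complement = ~56359 & 0xFFFF = 9176

9176


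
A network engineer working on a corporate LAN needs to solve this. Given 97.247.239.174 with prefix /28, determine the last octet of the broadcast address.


Given: IP = 97.247.239.174, prefix = /28
Host bits = 32 - 28 = 4
Network last octet = 174 AND mask = 160
Host part size = 2^4 - 1 = 15
Broadcast last octet = 160 OR 15 = 175

175


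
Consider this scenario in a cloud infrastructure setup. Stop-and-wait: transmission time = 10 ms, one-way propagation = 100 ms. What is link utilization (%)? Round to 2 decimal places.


Given: Ttrans = 10 ms, Tprop = 100 ms
RTT = 2 * Tprop = 2 * 100 = 200 ms
U = Ttrans / (Ttrans + RTT)
U = 10 / (10 + 200)
U = 10 / 210 = 0.047619
U% = 4.76%

4.76


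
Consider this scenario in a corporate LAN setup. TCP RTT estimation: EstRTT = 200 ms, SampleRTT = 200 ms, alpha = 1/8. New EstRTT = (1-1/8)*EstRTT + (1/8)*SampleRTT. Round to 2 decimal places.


Given: EstRTT = 200 ms, SampleRTT = 200 ms, alpha = 1/8
New EstRTT = (1 - alpha) * EstRTT + alpha * SampleRTT
(7/8) * 200 = 175
(1/8) * 200 = 25
New EstRTT = 175 + 25 = 200 ms -> 200.00 ms (2 dp)

200.00


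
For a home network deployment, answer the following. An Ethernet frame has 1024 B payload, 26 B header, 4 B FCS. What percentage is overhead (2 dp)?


Given: payload = 1024 B, header = 26 B, trailer = 4 B
Overhead bytes = header + trailer = 26 + 4 = 30
Total frame = payload + overhead = 1024 + 30 = 1054
Overhead % = 30 / 1054 * 100 = 2.8463% -> 2.85% (2 dp)

2.85


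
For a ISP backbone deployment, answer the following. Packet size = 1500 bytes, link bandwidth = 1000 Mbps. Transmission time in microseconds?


Given: packet = 1500 bytes, bandwidth = 1000 Mbps
Packet in bits = 1500 * 8 = 12000 bits
Bandwidth = 1000 * 10^6 = 1000000000 bps
Time = 12000 / 1000000000 seconds
Time in us = 12000 * 10^6 / 1000000000 = 12

12


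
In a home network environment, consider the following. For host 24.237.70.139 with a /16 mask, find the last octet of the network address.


Given: IP = 24.237.70.139, prefix = /16
Subnet mask = 255.255.0.0
Last octet of IP: 139
Last octet of mask: 0
Network last octet = 139 AND 0 = 0

0


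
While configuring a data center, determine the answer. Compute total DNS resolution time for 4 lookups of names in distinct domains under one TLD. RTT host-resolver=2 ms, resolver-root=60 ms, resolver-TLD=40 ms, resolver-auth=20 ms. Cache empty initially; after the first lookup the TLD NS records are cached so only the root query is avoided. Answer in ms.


Lookup 1 (cold cache): local + root + TLD + auth = 2 + 60 + 40 + 20 = 122 ms
Lookups 2..4 (TLD NS cached -> skip root; new domain -> still ask TLD and auth): local + TLD + auth = 2 + 40 + 20 = 62 ms each
Remaining 3 lookups: 3 * 62 = 186 ms
Total = 122 + 186 = 308 ms

308


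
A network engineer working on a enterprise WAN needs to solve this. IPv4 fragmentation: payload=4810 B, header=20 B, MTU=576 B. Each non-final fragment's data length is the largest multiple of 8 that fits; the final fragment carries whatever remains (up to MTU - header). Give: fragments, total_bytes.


Max data per non-final fragment = floor((MTU - header)/8)*8 = floor((576 - 20)/8)*8 = floor(556/8)*8 = 552 B
Final fragment needs no 8-byte alignment: it can carry up to MTU - header = 556 B
Non-final fragments needed = ceil((payload - 556) / 552) = ceil(4254/552) = ceil(7.7065) = 8
Number of fragments = 8 + 1 = 9
Fragment sizes (data): 8 * 552 B + 394 B (last, 394 <= 556 OK)
Total bytes sent = payload + n_frags * header = 4810 + 9*20 = 4810 + 180 = 4990 B

9, 4990


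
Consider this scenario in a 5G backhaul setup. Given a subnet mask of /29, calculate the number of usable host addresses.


Given: subnet mask /29
Host bits = 32 - 29 = 3
Total addresses = 2^3 = 8
Usable hosts = 8 - 2 (network + broadcast) = 6

6


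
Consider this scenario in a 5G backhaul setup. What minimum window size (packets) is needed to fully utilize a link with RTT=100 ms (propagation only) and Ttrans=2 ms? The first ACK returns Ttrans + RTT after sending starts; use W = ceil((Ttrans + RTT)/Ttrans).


Given: Ttrans = 2 ms, RTT = 100 ms (= 2 * Tprop, Tprop = 50 ms)
Time until first ACK returns = Ttrans + RTT = 2 + 100 = 102 ms
Need W * Ttrans >= Ttrans + RTT  ->  W >= (Ttrans + RTT) / Ttrans
(Ttrans + RTT) / Ttrans = 102 / 2 = 51
W_min = ceil(51) = 51

51


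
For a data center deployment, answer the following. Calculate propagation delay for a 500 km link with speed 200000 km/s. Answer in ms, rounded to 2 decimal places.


Given: distance = 500 km, speed = 200000 km/s
Delay = distance / speed = 500 / 200000 seconds
Delay in ms = 500 * 1000 / 200000
Delay = 2.5000 ms
Rounded to 2 dp = 2.50 ms

2.50


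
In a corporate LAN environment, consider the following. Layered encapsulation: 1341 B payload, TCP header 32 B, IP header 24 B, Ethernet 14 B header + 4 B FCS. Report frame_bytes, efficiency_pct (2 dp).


TCP segment = 1341 + 32 = 1373 B
IP packet = 1373 + 24 = 1397 B
Ethernet frame = 1397 + 14 + 4 = 1415 B
Efficiency = app / frame = 1341 / 1415 = 0.947703 = 94.7703% -> 94.77% (2 dp)

1415, 94.77


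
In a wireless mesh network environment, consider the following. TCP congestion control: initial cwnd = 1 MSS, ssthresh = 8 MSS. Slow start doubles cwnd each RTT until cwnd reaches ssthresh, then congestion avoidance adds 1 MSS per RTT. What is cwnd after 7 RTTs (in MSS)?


RTT 0: cwnd = 1 MSS (initial)
RTT 1: cwnd = 2 MSS (slow start, doubled)
RTT 2: cwnd = 4 MSS (slow start, doubled)
RTT 3: cwnd = 8 MSS (slow start, doubled)
RTT 4: cwnd = 9 MSS (congestion avoidance, +1)
RTT 5: cwnd = 10 MSS (congestion avoidance, +1)
RTT 6: cwnd = 11 MSS (congestion avoidance, +1)
RTT 7: cwnd = 12 MSS (congestion avoidance, +1)

12


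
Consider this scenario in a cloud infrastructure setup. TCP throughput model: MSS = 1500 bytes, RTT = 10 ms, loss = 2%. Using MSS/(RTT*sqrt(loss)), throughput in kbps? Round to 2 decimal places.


Given: MSS = 1500 bytes, RTT = 10 ms, loss = 2%
RTT in seconds = 10 / 1000 = 0.01
Loss rate = 2% = 0.02
sqrt(loss) = sqrt(0.02) = 0.141421356237
Throughput (bytes/s) = 1500 / (0.01 * 0.141421356237) = 1060660.1718
Throughput (kbps) = 1060660.1718 * 8 / 1000 = 8485.281374 -> 8485.28 kbps (2 dp)

8485.28


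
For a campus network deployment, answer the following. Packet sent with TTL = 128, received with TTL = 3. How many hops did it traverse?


Given: initial TTL = 128, received TTL = 3
Hops = initial TTL - received TTL
Hops = 128 - 3 = 125

125


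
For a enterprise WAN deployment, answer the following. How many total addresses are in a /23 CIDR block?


Given: CIDR prefix /23
Host bits = 32 - 23 = 9
Total addresses = 2^9 = 512

512


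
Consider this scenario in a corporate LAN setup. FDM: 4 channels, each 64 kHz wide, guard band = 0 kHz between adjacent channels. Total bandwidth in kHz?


Given: 4 channels, 64 kHz each, guard = 0 kHz
Channel bandwidth = 4 * 64 = 256 kHz
Guard bands = 3 gaps * 0 kHz = 0 kHz
Total = 256 + 0 = 256 kHz

256


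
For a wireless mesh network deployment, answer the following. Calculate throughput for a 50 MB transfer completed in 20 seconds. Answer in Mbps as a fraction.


Given: file = 50 MB, time = 20 s
File in Mb = 50 * 8 = 400 Mb
Throughput = 400 / 20 Mbps
Throughput = 20 Mbps

20


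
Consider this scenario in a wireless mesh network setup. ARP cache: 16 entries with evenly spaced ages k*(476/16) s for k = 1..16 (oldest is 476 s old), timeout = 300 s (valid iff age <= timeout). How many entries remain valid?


Ages are k * 476/16 s for k = 1..16 (spacing = 29.7500 s).
Entry k is valid iff k * 476/16 <= 300 iff k <= 16 * 300 / 476 = 10.0840
n_valid = floor(10.0840) = 10
(n_stale = 16 - 10 = 6)

10


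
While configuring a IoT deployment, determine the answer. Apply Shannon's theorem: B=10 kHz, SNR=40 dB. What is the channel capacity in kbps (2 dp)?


Given: B = 10 kHz, SNR = 40 dB
SNR linear = 10^(40/10) = 10000
1 + SNR = 10001
log2(10001) = 13.2878566418
C = 10 * 1000 * 13.2878566418 = 132878.5664 bps
C = 132.878566 kbps -> 132.88 kbps (2 dp)

132.88


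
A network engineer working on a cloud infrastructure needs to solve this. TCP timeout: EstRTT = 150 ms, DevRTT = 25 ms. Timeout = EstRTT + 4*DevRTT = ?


Given: EstRTT = 150 ms, DevRTT = 25 ms
Timeout = EstRTT + 4 * DevRTT
4 * DevRTT = 4 * 25 = 100
Timeout = 150 + 100 = 250 ms

250


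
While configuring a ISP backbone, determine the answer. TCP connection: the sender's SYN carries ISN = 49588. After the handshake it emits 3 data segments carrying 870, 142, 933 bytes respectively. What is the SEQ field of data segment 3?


The SYN occupies sequence number ISN = 49588, so the first data byte is ISN + 1 = 49589.
SEQ of data segment i = (ISN + 1) + sum of payload sizes of segments 1..i-1.
Segment 1: SEQ = 49589, payload = 870 bytes
Segment 2: SEQ = 50459, payload = 142 bytes
Segment 3: SEQ = 50601, payload = 933 bytes
SEQ of segment 3 = 49589 + 870 + 142 = 50601

50601


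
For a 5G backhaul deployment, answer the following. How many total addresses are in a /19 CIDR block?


Given: CIDR prefix /19
Host bits = 32 - 19 = 13
Total addresses = 2^13 = 8192

8192


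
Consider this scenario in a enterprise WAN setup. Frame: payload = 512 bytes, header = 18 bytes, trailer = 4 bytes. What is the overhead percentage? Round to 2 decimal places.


Given: payload = 512 B, header = 18 B, trailer = 4 B
Overhead bytes = header + trailer = 18 + 4 = 22
Total frame = payload + overhead = 512 + 22 = 534
Overhead % = 22 / 534 * 100 = 4.1199% -> 4.12% (2 dp)

4.12


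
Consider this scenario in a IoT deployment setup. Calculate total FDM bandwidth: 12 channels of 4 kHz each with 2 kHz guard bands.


Given: 12 channels, 4 kHz each, guard = 2 kHz
Channel bandwidth = 12 * 4 = 48 kHz
Guard bands = 11 gaps * 2 kHz = 22 kHz
Total = 48 + 22 = 70 kHz

70


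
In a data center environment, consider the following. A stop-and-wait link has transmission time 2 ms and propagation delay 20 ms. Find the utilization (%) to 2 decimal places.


Given: Ttrans = 2 ms, Tprop = 20 ms
RTT = 2 * Tprop = 2 * 20 = 40 ms
U = Ttrans / (Ttrans + RTT)
U = 2 / (2 + 40)
U = 2 / 42 = 0.047619
U% = 4.76%

4.76


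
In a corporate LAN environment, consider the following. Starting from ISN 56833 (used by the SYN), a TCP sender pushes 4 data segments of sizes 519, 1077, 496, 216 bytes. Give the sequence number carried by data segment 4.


The SYN occupies sequence number ISN = 56833, so the first data byte is ISN + 1 = 56834.
SEQ of data segment i = (ISN + 1) + sum of payload sizes of segments 1..i-1.
Segment 1: SEQ = 56834, payload = 519 bytes
Segment 2: SEQ = 57353, payload = 1077 bytes
Segment 3: SEQ = 58430, payload = 496 bytes
Segment 4: SEQ = 58926, payload = 216 bytes
SEQ of segment 4 = 56834 + 519 + 1077 + 496 = 58926

58926


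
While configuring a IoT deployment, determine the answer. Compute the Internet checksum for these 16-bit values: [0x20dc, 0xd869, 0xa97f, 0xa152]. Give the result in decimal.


Given words: [0x20dc, 0xd869, 0xa97f, 0xa152]
Step 1: Sum all words
Raw sum = 8412 + 55401 + 43391 + 41298 = 148502
Step 2: Fold carry: (17430 + 2) = 17432
One's complement = ~17432 & 0xFFFF = 48103

48103


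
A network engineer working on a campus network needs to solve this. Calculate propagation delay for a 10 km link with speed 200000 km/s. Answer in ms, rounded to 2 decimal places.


Given: distance = 10 km, speed = 200000 km/s
Delay = distance / speed = 10 / 200000 seconds
Delay in ms = 10 * 1000 / 200000
Delay = 0.0500 ms
Rounded to 2 dp = 0.05 ms

0.05


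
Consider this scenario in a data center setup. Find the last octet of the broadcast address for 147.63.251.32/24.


Given: IP = 147.63.251.32, prefix = /24
Host bits = 32 - 24 = 8
Network last octet = 32 AND mask = 0
Host part size = 2^8 - 1 = 255
Broadcast last octet = 0 OR 255 = 255

255


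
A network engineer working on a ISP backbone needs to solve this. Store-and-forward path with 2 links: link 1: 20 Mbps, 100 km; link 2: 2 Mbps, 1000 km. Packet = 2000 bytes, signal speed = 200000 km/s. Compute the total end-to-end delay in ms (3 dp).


Packet = 2000 bytes = 16000 bits. Store-and-forward: sum (t_trans + t_prop) per link.
Link 1: t_trans = 16000/(20*10^6) s = 0.8000 ms; t_prop = 100/200000 s = 0.5000 ms; subtotal = 1.3000 ms
Link 2: t_trans = 16000/(2*10^6) s = 8.0000 ms; t_prop = 1000/200000 s = 5.0000 ms; subtotal = 13.0000 ms
End-to-end = 1.3000 + 13.0000 = 14.3000 ms -> 14.300 ms (3 dp)

14.300


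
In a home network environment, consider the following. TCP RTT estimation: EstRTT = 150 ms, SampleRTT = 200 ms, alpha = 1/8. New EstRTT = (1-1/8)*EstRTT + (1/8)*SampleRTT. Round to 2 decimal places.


Given: EstRTT = 150 ms, SampleRTT = 200 ms, alpha = 1/8
New EstRTT = (1 - alpha) * EstRTT + alpha * SampleRTT
(7/8) * 150 = 131.25
(1/8) * 200 = 25
New EstRTT = 131.25 + 25 = 156.25 ms -> 156.25 ms (2 dp)

156.25


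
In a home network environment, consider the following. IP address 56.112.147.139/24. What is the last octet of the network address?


Given: IP = 56.112.147.139, prefix = /24
Subnet mask = 255.255.255.0
Last octet of IP: 139
Last octet of mask: 0
Network last octet = 139 AND 0 = 0

0


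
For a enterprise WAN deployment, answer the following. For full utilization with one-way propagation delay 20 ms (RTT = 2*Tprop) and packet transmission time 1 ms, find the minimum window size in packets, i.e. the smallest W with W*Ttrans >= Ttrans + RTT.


Given: Ttrans = 1 ms, RTT = 40 ms (= 2 * Tprop, Tprop = 20 ms)
Time until first ACK returns = Ttrans + RTT = 1 + 40 = 41 ms
Need W * Ttrans >= Ttrans + RTT  ->  W >= (Ttrans + RTT) / Ttrans
(Ttrans + RTT) / Ttrans = 41 / 1 = 41
W_min = ceil(41) = 41

41


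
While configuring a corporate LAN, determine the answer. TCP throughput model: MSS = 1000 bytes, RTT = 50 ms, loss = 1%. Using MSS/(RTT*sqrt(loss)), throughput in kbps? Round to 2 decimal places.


Given: MSS = 1000 bytes, RTT = 50 ms, loss = 1%
RTT in seconds = 50 / 1000 = 0.05
Loss rate = 1% = 0.01
sqrt(loss) = sqrt(0.01) = 0.1
Throughput (bytes/s) = 1000 / (0.05 * 0.1) = 200000.0000
Throughput (kbps) = 200000.0000 * 8 / 1000 = 1600.000000 -> 1600.00 kbps (2 dp)

1600.00


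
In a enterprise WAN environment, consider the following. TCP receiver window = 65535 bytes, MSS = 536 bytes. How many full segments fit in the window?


Given: RWND = 65535 bytes, MSS = 536 bytes
Full segments = floor(RWND / MSS)
Full segments = floor(65535 / 536)
Full segments = floor(122.2668) = 122

122


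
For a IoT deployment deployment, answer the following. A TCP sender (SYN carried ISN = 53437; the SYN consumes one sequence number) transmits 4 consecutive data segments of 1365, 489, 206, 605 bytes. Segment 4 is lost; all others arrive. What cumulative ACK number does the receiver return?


SYN uses sequence number 53437; first data byte = ISN + 1 = 53438.
Segment 1: SEQ = 53438, len = 1365 B, covers [53438, 54802]
Segment 2: SEQ = 54803, len = 489 B, covers [54803, 55291]
Segment 3: SEQ = 55292, len = 206 B, covers [55292, 55497]
Segment 4: SEQ = 55498, len = 605 B, covers [55498, 56102] [LOST]
In-order data received: bytes [53438, 55497] (segments 1..3).
Segment 4 missing -> gap begins at byte 55498.
Cumulative ACK = next expected in-order byte = 53438 + 1365 + 489 + 206 = 55498

55498


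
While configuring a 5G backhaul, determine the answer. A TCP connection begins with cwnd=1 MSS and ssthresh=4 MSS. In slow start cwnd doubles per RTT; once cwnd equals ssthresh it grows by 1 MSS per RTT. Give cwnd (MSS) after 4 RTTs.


RTT 0: cwnd = 1 MSS (initial)
RTT 1: cwnd = 2 MSS (slow start, doubled)
RTT 2: cwnd = 4 MSS (slow start, doubled)
RTT 3: cwnd = 5 MSS (congestion avoidance, +1)
RTT 4: cwnd = 6 MSS (congestion avoidance, +1)

6


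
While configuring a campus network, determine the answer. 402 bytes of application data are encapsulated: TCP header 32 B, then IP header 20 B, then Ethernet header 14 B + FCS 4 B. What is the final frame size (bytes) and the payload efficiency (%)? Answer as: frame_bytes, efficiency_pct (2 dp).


TCP segment = 402 + 32 = 434 B
IP packet = 434 + 20 = 454 B
Ethernet frame = 454 + 14 + 4 = 472 B
Efficiency = app / frame = 402 / 472 = 0.851695 = 85.1695% -> 85.17% (2 dp)

472, 85.17


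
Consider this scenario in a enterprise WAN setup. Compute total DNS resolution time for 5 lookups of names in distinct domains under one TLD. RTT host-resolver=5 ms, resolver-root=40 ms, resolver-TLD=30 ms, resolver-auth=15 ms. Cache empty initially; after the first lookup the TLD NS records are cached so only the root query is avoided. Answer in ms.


Lookup 1 (cold cache): local + root + TLD + auth = 5 + 40 + 30 + 15 = 90 ms
Lookups 2..5 (TLD NS cached -> skip root; new domain -> still ask TLD and auth): local + TLD + auth = 5 + 30 + 15 = 50 ms each
Remaining 4 lookups: 4 * 50 = 200 ms
Total = 90 + 200 = 290 ms

290


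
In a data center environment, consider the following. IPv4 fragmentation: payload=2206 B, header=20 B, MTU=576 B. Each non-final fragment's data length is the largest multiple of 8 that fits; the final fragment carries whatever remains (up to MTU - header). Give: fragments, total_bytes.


Max data per non-final fragment = floor((MTU - header)/8)*8 = floor((576 - 20)/8)*8 = floor(556/8)*8 = 552 B
Final fragment needs no 8-byte alignment: it can carry up to MTU - header = 556 B
Non-final fragments needed = ceil((payload - 556) / 552) = ceil(1650/552) = ceil(2.9891) = 3
Number of fragments = 3 + 1 = 4
Fragment sizes (data): 3 * 552 B + 550 B (last, 550 <= 556 OK)
Total bytes sent = payload + n_frags * header = 2206 + 4*20 = 2206 + 80 = 2286 B

4, 2286


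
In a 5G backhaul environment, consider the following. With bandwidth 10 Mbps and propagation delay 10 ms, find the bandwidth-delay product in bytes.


Given: bandwidth = 10 Mbps, delay = 10 ms
BDP in bits = 10 * 10^6 * 10 / 1000
BDP in bits = 100000
BDP in bytes = 100000 / 8 = 12500

12500


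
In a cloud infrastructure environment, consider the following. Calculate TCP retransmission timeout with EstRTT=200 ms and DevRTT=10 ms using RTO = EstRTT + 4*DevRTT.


Given: EstRTT = 200 ms, DevRTT = 10 ms
Timeout = EstRTT + 4 * DevRTT
4 * DevRTT = 4 * 10 = 40
Timeout = 200 + 40 = 240 ms

240


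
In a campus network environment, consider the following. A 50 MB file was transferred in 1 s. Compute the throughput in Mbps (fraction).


Given: file = 50 MB, time = 1 s
File in Mb = 50 * 8 = 400 Mb
Throughput = 400 / 1 Mbps
Throughput = 400 Mbps

400


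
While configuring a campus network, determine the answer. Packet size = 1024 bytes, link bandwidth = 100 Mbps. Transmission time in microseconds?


Given: packet = 1024 bytes, bandwidth = 100 Mbps
Packet in bits = 1024 * 8 = 8192 bits
Bandwidth = 100 * 10^6 = 100000000 bps
Time = 8192 / 100000000 seconds
Time in us = 8192 * 10^6 / 100000000 = 81.92

81.92


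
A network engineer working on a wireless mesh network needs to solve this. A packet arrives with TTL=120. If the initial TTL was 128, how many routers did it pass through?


Given: initial TTL = 128, received TTL = 120
Hops = initial TTL - received TTL
Hops = 128 - 120 = 8

8


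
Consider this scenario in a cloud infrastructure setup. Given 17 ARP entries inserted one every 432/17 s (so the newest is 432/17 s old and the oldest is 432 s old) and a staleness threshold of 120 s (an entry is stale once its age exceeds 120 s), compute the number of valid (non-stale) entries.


Ages are k * 432/17 s for k = 1..17 (spacing = 25.4118 s).
Entry k is valid iff k * 432/17 <= 120 iff k <= 17 * 120 / 432 = 4.7222
n_valid = floor(4.7222) = 4
(n_stale = 17 - 4 = 13)

4


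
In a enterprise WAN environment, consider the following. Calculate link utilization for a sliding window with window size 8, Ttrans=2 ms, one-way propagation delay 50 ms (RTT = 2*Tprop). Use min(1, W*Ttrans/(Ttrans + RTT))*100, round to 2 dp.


Given: W = 8, Ttrans = 2 ms, RTT = 100 ms (= 2 * Tprop, Tprop = 50 ms)
Cycle time = Ttrans + RTT = 2 + 100 = 102 ms (first packet sent until its ACK returns)
W * Ttrans = 8 * 2 = 16 ms of sending per cycle
W * Ttrans / (Ttrans + RTT) = 16 / 102 = 0.156863
U = min(1, 0.156863) = 0.156863
U% = 15.69%

15.69
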